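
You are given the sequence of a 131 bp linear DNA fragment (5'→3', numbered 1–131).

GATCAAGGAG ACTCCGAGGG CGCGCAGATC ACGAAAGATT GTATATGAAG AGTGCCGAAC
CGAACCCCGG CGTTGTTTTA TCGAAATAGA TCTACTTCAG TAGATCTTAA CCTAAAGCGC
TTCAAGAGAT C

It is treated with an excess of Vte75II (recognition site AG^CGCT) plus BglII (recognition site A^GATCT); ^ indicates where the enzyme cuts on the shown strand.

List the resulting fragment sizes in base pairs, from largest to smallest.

88, 15, 14, 14 bp

The Vte75II site (AGCGCT) starts at position 116.
Vte75II cuts after base 2 of each site, so after position 117.
BglII sites (AGATCT) start at positions 88, 102.
BglII cuts after the first base of each site, so after positions 88, 102.
Combined cut positions: 88, 102, 117.
Linear molecule, 3 cuts → 4 fragments:
  1–88 → 88 bp
  89–102 → 14 bp
  103–117 → 15 bp
  118–131 → 14 bp
Sorted largest to smallest: 88, 15, 14, 14 bp.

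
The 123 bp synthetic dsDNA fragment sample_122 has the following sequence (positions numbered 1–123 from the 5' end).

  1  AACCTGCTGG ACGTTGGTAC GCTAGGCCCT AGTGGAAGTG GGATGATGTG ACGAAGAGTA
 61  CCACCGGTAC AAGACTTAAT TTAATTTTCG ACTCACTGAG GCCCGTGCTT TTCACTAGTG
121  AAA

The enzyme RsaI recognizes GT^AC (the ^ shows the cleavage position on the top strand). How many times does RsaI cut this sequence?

3

GTAC occurs starting at positions 17, 58, 67.
RsaI cuts at 3 sites.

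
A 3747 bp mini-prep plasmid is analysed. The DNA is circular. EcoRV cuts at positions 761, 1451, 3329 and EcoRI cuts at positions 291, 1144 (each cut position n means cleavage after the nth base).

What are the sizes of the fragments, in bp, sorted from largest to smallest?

Combined cut positions (sorted): 291, 761, 1144, 1451, 3329.
Circular molecule, 5 cuts → 5 fragments:
  761 − 291 = 470 bp
  1144 − 761 = 383 bp
  1451 − 1144 = 307 bp
  3329 − 1451 = 1878 bp
  wrap: 3747 − 3329 + 291 = 709 bp
Sorted largest to smallest: 1878, 709, 470, 383, 307 bp.

1878, 709, 470, 383, 307 bp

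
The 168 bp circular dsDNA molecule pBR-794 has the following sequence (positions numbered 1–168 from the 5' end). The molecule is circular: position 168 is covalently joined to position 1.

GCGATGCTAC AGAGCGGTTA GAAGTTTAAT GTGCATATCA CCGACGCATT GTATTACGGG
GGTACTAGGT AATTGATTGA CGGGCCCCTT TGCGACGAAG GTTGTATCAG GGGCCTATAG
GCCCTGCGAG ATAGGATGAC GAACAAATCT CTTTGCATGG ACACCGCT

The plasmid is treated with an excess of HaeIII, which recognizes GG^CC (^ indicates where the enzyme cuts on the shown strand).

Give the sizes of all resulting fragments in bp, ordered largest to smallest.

131, 29, 8 bp

HaeIII sites (GGCC) start at positions 83, 112, 120.
HaeIII cuts after base 2 of each site, so after positions 84, 113, 121.
Circular molecule, 3 cuts → 3 fragments:
  85–113 → 29 bp
  114–121 → 8 bp
  122–168 then 1–84 → 47 + 84 = 131 bp
Sorted largest to smallest: 131, 29, 8 bp.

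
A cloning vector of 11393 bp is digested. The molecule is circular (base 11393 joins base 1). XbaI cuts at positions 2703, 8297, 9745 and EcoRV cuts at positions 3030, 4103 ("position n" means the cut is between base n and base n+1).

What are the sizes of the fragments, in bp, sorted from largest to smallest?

Combined cut positions (sorted): 2703, 3030, 4103, 8297, 9745.
Circular molecule, 5 cuts → 5 fragments:
  3030 − 2703 = 327 bp
  4103 − 3030 = 1073 bp
  8297 − 4103 = 4194 bp
  9745 − 8297 = 1448 bp
  wrap: 11393 − 9745 + 2703 = 4351 bp
Sorted largest to smallest: 4351, 4194, 1448, 1073, 327 bp.

4351, 4194, 1448, 1073, 327 bp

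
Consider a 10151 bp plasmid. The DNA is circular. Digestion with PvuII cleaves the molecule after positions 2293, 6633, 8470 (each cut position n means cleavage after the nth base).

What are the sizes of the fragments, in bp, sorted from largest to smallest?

Circular molecule, 3 cuts → 3 fragments:
  6633 − 2293 = 4340 bp
  8470 − 6633 = 1837 bp
  wrap: 10151 − 8470 + 2293 = 3974 bp
Sorted largest to smallest: 4340, 3974, 1837 bp.

4340, 3974, 1837 bp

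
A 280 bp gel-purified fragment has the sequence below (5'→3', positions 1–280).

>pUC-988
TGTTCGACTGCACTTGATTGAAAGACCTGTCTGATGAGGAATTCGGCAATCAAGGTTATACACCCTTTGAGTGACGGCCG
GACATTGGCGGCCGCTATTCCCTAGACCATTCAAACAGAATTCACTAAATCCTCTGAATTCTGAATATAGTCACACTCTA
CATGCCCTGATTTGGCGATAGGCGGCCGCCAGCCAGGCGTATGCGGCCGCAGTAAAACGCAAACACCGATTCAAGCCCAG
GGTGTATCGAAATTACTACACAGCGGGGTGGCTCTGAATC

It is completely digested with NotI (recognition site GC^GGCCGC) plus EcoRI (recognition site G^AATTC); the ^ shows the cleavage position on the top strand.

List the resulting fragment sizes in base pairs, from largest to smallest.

76, 50, 47, 39, 29, 21, 18 bp

NotI sites (GCGGCCGC) start at positions 88, 182, 203.
NotI cuts after base 2 of each site, so after positions 89, 183, 204.
EcoRI sites (GAATTC) start at positions 39, 118, 136.
EcoRI cuts after the first base of each site, so after positions 39, 118, 136.
Combined cut positions: 39, 89, 118, 136, 183, 204.
Linear molecule, 6 cuts → 7 fragments:
  1–39 → 39 bp
  40–89 → 50 bp
  90–118 → 29 bp
  119–136 → 18 bp
  137–183 → 47 bp
  184–204 → 21 bp
  205–280 → 76 bp
Sorted largest to smallest: 76, 50, 47, 39, 29, 21, 18 bp.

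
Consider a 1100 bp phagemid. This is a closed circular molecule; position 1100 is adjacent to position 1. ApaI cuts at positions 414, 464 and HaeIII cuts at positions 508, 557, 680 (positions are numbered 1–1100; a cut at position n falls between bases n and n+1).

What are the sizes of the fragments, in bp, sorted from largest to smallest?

Combined cut positions (sorted): 414, 464, 508, 557, 680.
Circular molecule, 5 cuts → 5 fragments:
  464 − 414 = 50 bp
  508 − 464 = 44 bp
  557 − 508 = 49 bp
  680 − 557 = 123 bp
  wrap: 1100 − 680 + 414 = 834 bp
Sorted largest to smallest: 834, 123, 50, 49, 44 bp.

834, 123, 50, 49, 44 bp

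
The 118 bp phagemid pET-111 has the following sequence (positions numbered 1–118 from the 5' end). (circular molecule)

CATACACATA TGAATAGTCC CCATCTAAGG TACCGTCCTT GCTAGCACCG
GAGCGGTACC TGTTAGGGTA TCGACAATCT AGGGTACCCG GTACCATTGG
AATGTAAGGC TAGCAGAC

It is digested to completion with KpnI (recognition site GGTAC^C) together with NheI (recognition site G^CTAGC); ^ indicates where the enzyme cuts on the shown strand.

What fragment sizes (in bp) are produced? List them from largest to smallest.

KpnI sites (GGTACC) start at positions 29, 55, 83, 90.
KpnI cuts after base 5 of each site (before the last base), so after positions 33, 59, 87, 94.
NheI sites (GCTAGC) start at positions 41, 109.
NheI cuts after the first base of each site, so after positions 41, 109.
Combined cut positions: 33, 41, 59, 87, 94, 109.
Circular molecule, 6 cuts → 6 fragments:
  34–41 → 8 bp
  42–59 → 18 bp
  60–87 → 28 bp
  88–94 → 7 bp
  95–109 → 15 bp
  110–118 then 1–33 → 9 + 33 = 42 bp
Sorted largest to smallest: 42, 28, 18, 15, 8, 7 bp.

42, 28, 18, 15, 8, 7 bp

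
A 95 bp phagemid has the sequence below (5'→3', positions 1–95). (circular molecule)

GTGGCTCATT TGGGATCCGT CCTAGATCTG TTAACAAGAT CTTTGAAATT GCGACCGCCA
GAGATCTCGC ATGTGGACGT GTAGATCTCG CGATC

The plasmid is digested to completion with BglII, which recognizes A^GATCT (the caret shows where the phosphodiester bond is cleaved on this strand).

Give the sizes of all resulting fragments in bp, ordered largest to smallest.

BglII sites (AGATCT) start at positions 24, 37, 62, 83.
BglII cuts after the first base of each site, so after positions 24, 37, 62, 83.
Circular molecule, 4 cuts → 4 fragments:
  25–37 → 13 bp
  38–62 → 25 bp
  63–83 → 21 bp
  84–95 then 1–24 → 12 + 24 = 36 bp
Sorted largest to smallest: 36, 25, 21, 13 bp.

36, 25, 21, 13 bp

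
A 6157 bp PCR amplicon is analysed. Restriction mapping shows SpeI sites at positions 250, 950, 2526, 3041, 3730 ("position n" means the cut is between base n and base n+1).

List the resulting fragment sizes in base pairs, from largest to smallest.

2427, 1576, 700, 689, 515, 250 bp

Linear molecule, 5 cuts → 6 fragments:
  250 − 0 = 250 bp
  950 − 250 = 700 bp
  2526 − 950 = 1576 bp
  3041 − 2526 = 515 bp
  3730 − 3041 = 689 bp
  6157 − 3730 = 2427 bp
Sorted largest to smallest: 2427, 1576, 700, 689, 515, 250 bp.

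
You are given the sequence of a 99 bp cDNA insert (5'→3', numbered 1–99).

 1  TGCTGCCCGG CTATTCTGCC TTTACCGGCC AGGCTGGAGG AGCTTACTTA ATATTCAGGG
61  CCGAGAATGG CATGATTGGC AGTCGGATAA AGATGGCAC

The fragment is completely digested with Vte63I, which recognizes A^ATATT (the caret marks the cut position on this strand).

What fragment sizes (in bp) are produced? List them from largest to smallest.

The Vte63I site (AATATT) starts at position 50.
Vte63I cuts after the first base of each site, so after position 50.
Linear molecule, 1 cut → 2 fragments:
  1–50 → 50 bp
  51–99 → 49 bp
Sorted largest to smallest: 50, 49 bp.

50, 49 bp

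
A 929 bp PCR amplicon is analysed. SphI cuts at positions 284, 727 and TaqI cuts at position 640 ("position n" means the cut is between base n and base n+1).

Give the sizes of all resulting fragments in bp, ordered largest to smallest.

356, 284, 202, 87 bp

Combined cut positions (sorted): 284, 640, 727.
Linear molecule, 3 cuts → 4 fragments:
  284 − 0 = 284 bp
  640 − 284 = 356 bp
  727 − 640 = 87 bp
  929 − 727 = 202 bp
Sorted largest to smallest: 356, 284, 202, 87 bp.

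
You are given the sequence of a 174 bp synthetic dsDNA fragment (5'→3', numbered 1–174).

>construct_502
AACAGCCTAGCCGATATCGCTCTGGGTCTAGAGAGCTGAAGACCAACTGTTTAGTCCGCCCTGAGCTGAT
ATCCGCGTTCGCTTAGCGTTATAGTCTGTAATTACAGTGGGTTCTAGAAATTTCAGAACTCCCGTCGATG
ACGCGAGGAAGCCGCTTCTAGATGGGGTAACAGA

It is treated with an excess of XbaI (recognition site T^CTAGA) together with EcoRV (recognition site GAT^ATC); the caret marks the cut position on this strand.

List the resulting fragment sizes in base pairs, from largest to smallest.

44, 43, 43, 17, 15, 12 bp

XbaI sites (TCTAGA) start at positions 27, 113, 157.
XbaI cuts after the first base of each site, so after positions 27, 113, 157.
EcoRV sites (GATATC) start at positions 13, 68.
EcoRV cuts after base 3 of each site, so after positions 15, 70.
Combined cut positions: 15, 27, 70, 113, 157.
Linear molecule, 5 cuts → 6 fragments:
  1–15 → 15 bp
  16–27 → 12 bp
  28–70 → 43 bp
  71–113 → 43 bp
  114–157 → 44 bp
  158–174 → 17 bp
Sorted largest to smallest: 44, 43, 43, 17, 15, 12 bp.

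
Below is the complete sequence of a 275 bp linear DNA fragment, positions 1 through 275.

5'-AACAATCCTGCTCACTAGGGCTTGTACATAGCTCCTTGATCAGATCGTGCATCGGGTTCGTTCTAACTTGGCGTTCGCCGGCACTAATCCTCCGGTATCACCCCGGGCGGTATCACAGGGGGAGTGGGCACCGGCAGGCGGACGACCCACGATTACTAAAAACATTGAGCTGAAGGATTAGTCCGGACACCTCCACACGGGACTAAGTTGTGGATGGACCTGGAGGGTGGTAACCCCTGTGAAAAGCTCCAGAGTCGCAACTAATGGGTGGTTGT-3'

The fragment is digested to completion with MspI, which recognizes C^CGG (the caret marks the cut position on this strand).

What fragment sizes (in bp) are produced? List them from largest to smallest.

92, 78, 52, 28, 14, 11 bp

MspI sites (CCGG) start at positions 78, 92, 103, 131, 183.
MspI cuts after the first base of each site, so after positions 78, 92, 103, 131, 183.
Linear molecule, 5 cuts → 6 fragments:
  1–78 → 78 bp
  79–92 → 14 bp
  93–103 → 11 bp
  104–131 → 28 bp
  132–183 → 52 bp
  184–275 → 92 bp
Sorted largest to smallest: 92, 78, 52, 28, 14, 11 bp.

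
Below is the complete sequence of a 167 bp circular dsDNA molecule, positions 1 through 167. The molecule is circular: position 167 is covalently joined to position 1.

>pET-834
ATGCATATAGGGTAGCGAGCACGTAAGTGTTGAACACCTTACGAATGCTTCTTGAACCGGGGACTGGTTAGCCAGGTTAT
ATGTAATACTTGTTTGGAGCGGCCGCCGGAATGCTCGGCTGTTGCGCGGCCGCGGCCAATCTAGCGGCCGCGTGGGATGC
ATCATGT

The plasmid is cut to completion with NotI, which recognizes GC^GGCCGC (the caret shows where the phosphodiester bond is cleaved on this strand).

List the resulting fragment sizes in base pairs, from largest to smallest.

122, 27, 18 bp

NotI sites (GCGGCCGC) start at positions 99, 126, 144.
NotI cuts after base 2 of each site, so after positions 100, 127, 145.
Circular molecule, 3 cuts → 3 fragments:
  101–127 → 27 bp
  128–145 → 18 bp
  146–167 then 1–100 → 22 + 100 = 122 bp
Sorted largest to smallest: 122, 27, 18 bp.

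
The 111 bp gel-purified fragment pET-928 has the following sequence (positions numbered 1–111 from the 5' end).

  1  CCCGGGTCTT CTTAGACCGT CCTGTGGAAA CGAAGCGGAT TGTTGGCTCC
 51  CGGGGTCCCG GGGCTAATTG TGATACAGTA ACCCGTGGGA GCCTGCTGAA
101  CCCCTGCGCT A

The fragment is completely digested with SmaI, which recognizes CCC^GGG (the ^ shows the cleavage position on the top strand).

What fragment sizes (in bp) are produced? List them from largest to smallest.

SmaI sites (CCCGGG) start at positions 1, 49, 57.
SmaI cuts after base 3 of each site, so after positions 3, 51, 59.
Linear molecule, 3 cuts → 4 fragments:
  1–3 → 3 bp
  4–51 → 48 bp
  52–59 → 8 bp
  60–111 → 52 bp
Sorted largest to smallest: 52, 48, 8, 3 bp.

52, 48, 8, 3 bp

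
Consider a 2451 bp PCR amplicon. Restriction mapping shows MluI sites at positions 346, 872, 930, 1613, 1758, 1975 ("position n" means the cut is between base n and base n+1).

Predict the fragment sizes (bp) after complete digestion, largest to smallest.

683, 526, 476, 346, 217, 145, 58 bp

Linear molecule, 6 cuts → 7 fragments:
  346 − 0 = 346 bp
  872 − 346 = 526 bp
  930 − 872 = 58 bp
  1613 − 930 = 683 bp
  1758 − 1613 = 145 bp
  1975 − 1758 = 217 bp
  2451 − 1975 = 476 bp
Sorted largest to smallest: 683, 526, 476, 346, 217, 145, 58 bp.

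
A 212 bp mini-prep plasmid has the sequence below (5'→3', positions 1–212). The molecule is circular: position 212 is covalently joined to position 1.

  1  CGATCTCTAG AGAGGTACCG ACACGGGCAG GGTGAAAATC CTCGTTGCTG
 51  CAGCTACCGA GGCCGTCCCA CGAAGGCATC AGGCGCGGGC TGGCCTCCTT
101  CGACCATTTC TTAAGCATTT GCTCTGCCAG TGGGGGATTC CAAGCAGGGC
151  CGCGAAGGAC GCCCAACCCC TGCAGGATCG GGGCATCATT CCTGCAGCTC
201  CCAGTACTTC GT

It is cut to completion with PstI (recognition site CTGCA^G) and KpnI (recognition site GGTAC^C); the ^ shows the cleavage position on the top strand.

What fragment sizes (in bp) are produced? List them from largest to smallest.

122, 34, 34, 22 bp

PstI sites (CTGCAG) start at positions 48, 170, 192.
PstI cuts after base 5 of each site (before the last base), so after positions 52, 174, 196.
The KpnI site (GGTACC) starts at position 14.
KpnI cuts after base 5 of each site (before the last base), so after position 18.
Combined cut positions: 18, 52, 174, 196.
Circular molecule, 4 cuts → 4 fragments:
  19–52 → 34 bp
  53–174 → 122 bp
  175–196 → 22 bp
  197–212 then 1–18 → 16 + 18 = 34 bp
Sorted largest to smallest: 122, 34, 34, 22 bp.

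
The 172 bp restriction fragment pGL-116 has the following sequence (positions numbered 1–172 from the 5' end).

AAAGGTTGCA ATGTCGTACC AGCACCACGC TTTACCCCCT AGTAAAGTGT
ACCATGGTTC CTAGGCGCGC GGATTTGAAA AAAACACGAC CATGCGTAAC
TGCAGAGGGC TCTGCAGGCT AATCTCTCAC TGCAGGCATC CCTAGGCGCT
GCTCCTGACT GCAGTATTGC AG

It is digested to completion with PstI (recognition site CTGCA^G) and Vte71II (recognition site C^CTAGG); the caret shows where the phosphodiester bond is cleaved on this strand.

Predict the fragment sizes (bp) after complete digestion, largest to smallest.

PstI sites (CTGCAG) start at positions 100, 112, 130, 159.
PstI cuts after base 5 of each site (before the last base), so after positions 104, 116, 134, 163.
Vte71II sites (CCTAGG) start at positions 60, 141.
Vte71II cuts after the first base of each site, so after positions 60, 141.
Combined cut positions: 60, 104, 116, 134, 141, 163.
Linear molecule, 6 cuts → 7 fragments:
  1–60 → 60 bp
  61–104 → 44 bp
  105–116 → 12 bp
  117–134 → 18 bp
  135–141 → 7 bp
  142–163 → 22 bp
  164–172 → 9 bp
Sorted largest to smallest: 60, 44, 22, 18, 12, 9, 7 bp.

60, 44, 22, 18, 12, 9, 7 bp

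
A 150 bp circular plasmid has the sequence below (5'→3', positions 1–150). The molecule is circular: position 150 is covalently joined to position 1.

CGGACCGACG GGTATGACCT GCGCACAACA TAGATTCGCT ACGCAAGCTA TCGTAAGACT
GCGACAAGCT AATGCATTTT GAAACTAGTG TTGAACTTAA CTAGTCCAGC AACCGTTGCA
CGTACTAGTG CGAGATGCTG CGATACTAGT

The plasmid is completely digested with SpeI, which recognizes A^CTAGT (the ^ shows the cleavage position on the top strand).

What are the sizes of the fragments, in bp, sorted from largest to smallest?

89, 24, 21, 16 bp

SpeI sites (ACTAGT) start at positions 84, 100, 124, 145.
SpeI cuts after the first base of each site, so after positions 84, 100, 124, 145.
Circular molecule, 4 cuts → 4 fragments:
  85–100 → 16 bp
  101–124 → 24 bp
  125–145 → 21 bp
  146–150 then 1–84 → 5 + 84 = 89 bp
Sorted largest to smallest: 89, 24, 21, 16 bp.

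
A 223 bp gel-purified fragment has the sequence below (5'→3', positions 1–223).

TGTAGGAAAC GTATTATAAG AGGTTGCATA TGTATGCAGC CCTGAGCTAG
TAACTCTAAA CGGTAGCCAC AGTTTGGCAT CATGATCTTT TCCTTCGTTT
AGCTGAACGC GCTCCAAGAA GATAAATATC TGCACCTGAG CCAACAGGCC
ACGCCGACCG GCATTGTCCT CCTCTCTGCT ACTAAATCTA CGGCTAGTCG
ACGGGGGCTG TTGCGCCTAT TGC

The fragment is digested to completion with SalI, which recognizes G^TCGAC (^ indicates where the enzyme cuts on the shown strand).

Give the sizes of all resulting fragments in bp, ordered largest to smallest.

The SalI site (GTCGAC) starts at position 197.
SalI cuts after the first base of each site, so after position 197.
Linear molecule, 1 cut → 2 fragments:
  1–197 → 197 bp
  198–223 → 26 bp
Sorted largest to smallest: 197, 26 bp.

197, 26 bp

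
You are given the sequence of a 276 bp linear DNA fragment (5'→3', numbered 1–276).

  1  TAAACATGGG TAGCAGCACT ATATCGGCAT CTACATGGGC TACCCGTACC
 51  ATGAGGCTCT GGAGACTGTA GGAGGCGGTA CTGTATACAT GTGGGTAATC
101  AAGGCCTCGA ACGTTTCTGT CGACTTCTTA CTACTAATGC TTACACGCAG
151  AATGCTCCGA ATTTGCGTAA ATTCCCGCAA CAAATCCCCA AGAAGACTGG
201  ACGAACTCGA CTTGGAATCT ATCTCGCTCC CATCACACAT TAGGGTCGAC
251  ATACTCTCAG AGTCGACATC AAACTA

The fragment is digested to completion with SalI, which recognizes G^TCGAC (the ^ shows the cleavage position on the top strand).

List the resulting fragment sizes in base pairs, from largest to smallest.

126, 119, 17, 14 bp

SalI sites (GTCGAC) start at positions 119, 245, 262.
SalI cuts after the first base of each site, so after positions 119, 245, 262.
Linear molecule, 3 cuts → 4 fragments:
  1–119 → 119 bp
  120–245 → 126 bp
  246–262 → 17 bp
  263–276 → 14 bp
Sorted largest to smallest: 126, 119, 17, 14 bp.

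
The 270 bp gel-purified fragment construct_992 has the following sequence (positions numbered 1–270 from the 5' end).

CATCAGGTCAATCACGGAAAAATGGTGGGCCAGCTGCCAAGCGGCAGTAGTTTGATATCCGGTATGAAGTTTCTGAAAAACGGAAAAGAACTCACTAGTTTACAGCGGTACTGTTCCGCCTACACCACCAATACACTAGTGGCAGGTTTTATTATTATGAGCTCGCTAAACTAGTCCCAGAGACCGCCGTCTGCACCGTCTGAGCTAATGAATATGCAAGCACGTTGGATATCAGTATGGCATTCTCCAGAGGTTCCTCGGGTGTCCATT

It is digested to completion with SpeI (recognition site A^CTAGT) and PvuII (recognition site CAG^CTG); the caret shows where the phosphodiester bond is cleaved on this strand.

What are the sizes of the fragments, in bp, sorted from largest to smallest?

SpeI sites (ACTAGT) start at positions 94, 135, 170.
SpeI cuts after the first base of each site, so after positions 94, 135, 170.
The PvuII site (CAGCTG) starts at position 31.
PvuII cuts after base 3 of each site, so after position 33.
Combined cut positions: 33, 94, 135, 170.
Linear molecule, 4 cuts → 5 fragments:
  1–33 → 33 bp
  34–94 → 61 bp
  95–135 → 41 bp
  136–170 → 35 bp
  171–270 → 100 bp
Sorted largest to smallest: 100, 61, 41, 35, 33 bp.

100, 61, 41, 35, 33 bp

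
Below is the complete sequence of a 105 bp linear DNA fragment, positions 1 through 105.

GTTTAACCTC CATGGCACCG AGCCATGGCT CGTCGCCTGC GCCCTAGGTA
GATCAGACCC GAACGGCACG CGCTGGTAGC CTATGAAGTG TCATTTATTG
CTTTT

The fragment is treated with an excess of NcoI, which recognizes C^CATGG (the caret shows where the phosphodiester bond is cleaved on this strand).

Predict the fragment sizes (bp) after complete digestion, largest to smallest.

82, 13, 10 bp

NcoI sites (CCATGG) start at positions 10, 23.
NcoI cuts after the first base of each site, so after positions 10, 23.
Linear molecule, 2 cuts → 3 fragments:
  1–10 → 10 bp
  11–23 → 13 bp
  24–105 → 82 bp
Sorted largest to smallest: 82, 13, 10 bp.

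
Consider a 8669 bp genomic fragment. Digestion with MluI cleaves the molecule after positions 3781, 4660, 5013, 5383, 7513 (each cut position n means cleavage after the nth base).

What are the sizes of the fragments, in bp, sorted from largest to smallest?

Linear molecule, 5 cuts → 6 fragments:
  3781 − 0 = 3781 bp
  4660 − 3781 = 879 bp
  5013 − 4660 = 353 bp
  5383 − 5013 = 370 bp
  7513 − 5383 = 2130 bp
  8669 − 7513 = 1156 bp
Sorted largest to smallest: 3781, 2130, 1156, 879, 370, 353 bp.

3781, 2130, 1156, 879, 370, 353 bp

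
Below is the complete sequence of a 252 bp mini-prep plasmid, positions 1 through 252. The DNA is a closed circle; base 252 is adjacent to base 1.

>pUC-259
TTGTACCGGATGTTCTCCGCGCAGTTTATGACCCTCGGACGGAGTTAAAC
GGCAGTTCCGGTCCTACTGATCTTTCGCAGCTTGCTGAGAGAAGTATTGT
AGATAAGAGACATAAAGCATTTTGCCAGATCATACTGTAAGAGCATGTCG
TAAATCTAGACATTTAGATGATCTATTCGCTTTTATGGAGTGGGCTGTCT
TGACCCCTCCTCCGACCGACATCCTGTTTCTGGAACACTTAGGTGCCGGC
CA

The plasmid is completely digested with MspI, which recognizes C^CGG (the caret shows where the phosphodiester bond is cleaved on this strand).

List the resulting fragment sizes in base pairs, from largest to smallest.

MspI sites (CCGG) start at positions 6, 58, 246.
MspI cuts after the first base of each site, so after positions 6, 58, 246.
Circular molecule, 3 cuts → 3 fragments:
  7–58 → 52 bp
  59–246 → 188 bp
  247–252 then 1–6 → 6 + 6 = 12 bp
Sorted largest to smallest: 188, 52, 12 bp.

188, 52, 12 bp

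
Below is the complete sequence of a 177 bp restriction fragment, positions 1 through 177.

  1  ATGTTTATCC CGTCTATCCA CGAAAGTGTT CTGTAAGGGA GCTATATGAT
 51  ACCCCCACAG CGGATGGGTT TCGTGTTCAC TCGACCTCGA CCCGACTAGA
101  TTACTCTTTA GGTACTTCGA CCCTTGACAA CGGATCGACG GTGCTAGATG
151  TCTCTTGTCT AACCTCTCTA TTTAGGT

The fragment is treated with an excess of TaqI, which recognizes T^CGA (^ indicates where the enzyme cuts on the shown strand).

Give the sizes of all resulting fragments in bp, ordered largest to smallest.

TaqI sites (TCGA) start at positions 81, 87, 117, 135.
TaqI cuts after the first base of each site, so after positions 81, 87, 117, 135.
Linear molecule, 4 cuts → 5 fragments:
  1–81 → 81 bp
  82–87 → 6 bp
  88–117 → 30 bp
  118–135 → 18 bp
  136–177 → 42 bp
Sorted largest to smallest: 81, 42, 30, 18, 6 bp.

81, 42, 30, 18, 6 bp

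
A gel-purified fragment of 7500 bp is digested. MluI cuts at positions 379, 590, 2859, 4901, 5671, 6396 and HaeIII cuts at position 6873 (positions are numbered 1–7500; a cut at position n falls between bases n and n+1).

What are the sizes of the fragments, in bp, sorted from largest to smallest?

Combined cut positions (sorted): 379, 590, 2859, 4901, 5671, 6396, 6873.
Linear molecule, 7 cuts → 8 fragments:
  379 − 0 = 379 bp
  590 − 379 = 211 bp
  2859 − 590 = 2269 bp
  4901 − 2859 = 2042 bp
  5671 − 4901 = 770 bp
  6396 − 5671 = 725 bp
  6873 − 6396 = 477 bp
  7500 − 6873 = 627 bp
Sorted largest to smallest: 2269, 2042, 770, 725, 627, 477, 379, 211 bp.

2269, 2042, 770, 725, 627, 477, 379, 211 bp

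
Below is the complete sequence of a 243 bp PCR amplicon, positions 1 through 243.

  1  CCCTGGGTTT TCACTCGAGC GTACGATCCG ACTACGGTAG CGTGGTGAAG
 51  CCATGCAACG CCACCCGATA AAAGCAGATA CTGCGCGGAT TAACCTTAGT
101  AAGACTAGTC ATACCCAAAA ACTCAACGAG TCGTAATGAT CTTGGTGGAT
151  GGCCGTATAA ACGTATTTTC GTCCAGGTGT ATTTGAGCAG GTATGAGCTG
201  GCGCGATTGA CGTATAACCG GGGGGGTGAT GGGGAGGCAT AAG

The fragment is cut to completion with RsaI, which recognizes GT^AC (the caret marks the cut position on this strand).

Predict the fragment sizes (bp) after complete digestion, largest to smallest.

221, 22 bp

The RsaI site (GTAC) starts at position 21.
RsaI cuts after base 2 of each site, so after position 22.
Linear molecule, 1 cut → 2 fragments:
  1–22 → 22 bp
  23–243 → 221 bp
Sorted largest to smallest: 221, 22 bp.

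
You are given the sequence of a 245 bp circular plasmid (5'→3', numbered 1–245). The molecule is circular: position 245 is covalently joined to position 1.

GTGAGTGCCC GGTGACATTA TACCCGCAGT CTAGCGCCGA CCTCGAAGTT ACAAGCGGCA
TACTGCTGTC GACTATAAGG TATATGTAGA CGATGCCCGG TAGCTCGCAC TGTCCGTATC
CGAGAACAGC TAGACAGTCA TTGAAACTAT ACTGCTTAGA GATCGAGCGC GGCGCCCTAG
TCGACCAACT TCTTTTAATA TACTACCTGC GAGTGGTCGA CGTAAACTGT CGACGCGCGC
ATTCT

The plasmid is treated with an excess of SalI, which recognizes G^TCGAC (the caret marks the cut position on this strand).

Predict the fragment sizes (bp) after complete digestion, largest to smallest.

112, 84, 36, 13 bp

SalI sites (GTCGAC) start at positions 68, 180, 216, 229.
SalI cuts after the first base of each site, so after positions 68, 180, 216, 229.
Circular molecule, 4 cuts → 4 fragments:
  69–180 → 112 bp
  181–216 → 36 bp
  217–229 → 13 bp
  230–245 then 1–68 → 16 + 68 = 84 bp
Sorted largest to smallest: 112, 84, 36, 13 bp.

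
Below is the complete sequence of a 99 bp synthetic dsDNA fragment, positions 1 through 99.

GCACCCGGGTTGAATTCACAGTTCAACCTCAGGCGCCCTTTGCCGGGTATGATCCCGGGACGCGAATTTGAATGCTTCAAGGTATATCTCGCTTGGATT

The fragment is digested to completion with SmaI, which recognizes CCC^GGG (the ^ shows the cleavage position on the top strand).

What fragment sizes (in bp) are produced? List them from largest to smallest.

SmaI sites (CCCGGG) start at positions 4, 54.
SmaI cuts after base 3 of each site, so after positions 6, 56.
Linear molecule, 2 cuts → 3 fragments:
  1–6 → 6 bp
  7–56 → 50 bp
  57–99 → 43 bp
Sorted largest to smallest: 50, 43, 6 bp.

50, 43, 6 bp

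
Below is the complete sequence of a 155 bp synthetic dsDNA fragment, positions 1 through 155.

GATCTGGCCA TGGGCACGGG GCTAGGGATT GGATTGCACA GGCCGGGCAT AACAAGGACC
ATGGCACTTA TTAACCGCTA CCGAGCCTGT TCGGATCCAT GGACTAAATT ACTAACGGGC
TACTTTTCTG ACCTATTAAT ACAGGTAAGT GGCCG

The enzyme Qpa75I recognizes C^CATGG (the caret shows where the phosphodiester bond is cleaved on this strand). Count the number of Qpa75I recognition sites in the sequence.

CCATGG occurs starting at positions 8, 59, 97.
Qpa75I cuts at 3 sites.

3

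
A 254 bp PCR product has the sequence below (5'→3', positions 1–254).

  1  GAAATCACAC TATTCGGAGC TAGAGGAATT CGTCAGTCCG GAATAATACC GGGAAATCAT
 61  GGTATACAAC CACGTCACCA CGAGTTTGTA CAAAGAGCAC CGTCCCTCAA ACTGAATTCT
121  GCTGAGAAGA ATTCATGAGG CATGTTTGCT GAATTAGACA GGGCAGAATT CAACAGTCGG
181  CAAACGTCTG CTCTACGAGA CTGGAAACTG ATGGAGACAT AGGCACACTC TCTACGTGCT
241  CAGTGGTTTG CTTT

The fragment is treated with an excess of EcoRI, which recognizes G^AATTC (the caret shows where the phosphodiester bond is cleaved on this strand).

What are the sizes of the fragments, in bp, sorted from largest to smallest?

88, 88, 37, 26, 15 bp

EcoRI sites (GAATTC) start at positions 26, 114, 129, 166.
EcoRI cuts after the first base of each site, so after positions 26, 114, 129, 166.
Linear molecule, 4 cuts → 5 fragments:
  1–26 → 26 bp
  27–114 → 88 bp
  115–129 → 15 bp
  130–166 → 37 bp
  167–254 → 88 bp
Sorted largest to smallest: 88, 88, 37, 26, 15 bp.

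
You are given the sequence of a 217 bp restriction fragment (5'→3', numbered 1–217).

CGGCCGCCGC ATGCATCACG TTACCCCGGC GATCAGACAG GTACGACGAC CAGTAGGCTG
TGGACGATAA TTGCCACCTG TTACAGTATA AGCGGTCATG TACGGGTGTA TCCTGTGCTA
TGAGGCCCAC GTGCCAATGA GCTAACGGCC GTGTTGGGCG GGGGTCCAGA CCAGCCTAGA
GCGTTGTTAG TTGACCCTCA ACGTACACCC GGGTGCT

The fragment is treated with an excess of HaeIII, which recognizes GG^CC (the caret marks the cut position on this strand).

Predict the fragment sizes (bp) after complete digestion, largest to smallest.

HaeIII sites (GGCC) start at positions 2, 124, 147.
HaeIII cuts after base 2 of each site, so after positions 3, 125, 148.
Linear molecule, 3 cuts → 4 fragments:
  1–3 → 3 bp
  4–125 → 122 bp
  126–148 → 23 bp
  149–217 → 69 bp
Sorted largest to smallest: 122, 69, 23, 3 bp.

122, 69, 23, 3 bp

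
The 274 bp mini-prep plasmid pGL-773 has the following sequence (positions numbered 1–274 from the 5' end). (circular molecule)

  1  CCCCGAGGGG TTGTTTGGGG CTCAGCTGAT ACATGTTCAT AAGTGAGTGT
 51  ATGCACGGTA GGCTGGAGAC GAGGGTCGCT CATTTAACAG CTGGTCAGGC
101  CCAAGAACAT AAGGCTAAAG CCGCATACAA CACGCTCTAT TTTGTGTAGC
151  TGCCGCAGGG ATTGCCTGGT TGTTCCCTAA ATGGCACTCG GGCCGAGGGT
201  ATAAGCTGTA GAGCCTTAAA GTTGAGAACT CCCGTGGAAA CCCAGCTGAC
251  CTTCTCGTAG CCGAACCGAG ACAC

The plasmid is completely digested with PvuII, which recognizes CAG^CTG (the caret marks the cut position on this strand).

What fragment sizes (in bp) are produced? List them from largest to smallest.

PvuII sites (CAGCTG) start at positions 23, 88, 243.
PvuII cuts after base 3 of each site, so after positions 25, 90, 245.
Circular molecule, 3 cuts → 3 fragments:
  26–90 → 65 bp
  91–245 → 155 bp
  246–274 then 1–25 → 29 + 25 = 54 bp
Sorted largest to smallest: 155, 65, 54 bp.

155, 65, 54 bp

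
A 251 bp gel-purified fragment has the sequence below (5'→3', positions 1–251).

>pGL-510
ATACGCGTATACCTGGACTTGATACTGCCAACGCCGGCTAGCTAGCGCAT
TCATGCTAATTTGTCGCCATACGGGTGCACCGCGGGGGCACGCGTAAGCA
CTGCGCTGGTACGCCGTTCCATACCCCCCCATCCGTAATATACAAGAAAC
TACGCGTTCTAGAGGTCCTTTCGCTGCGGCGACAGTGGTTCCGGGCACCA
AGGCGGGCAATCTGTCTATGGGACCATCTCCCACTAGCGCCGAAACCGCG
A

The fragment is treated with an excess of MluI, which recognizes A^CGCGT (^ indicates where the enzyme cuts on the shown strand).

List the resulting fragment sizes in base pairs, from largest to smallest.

99, 87, 62, 3 bp

MluI sites (ACGCGT) start at positions 3, 90, 152.
MluI cuts after the first base of each site, so after positions 3, 90, 152.
Linear molecule, 3 cuts → 4 fragments:
  1–3 → 3 bp
  4–90 → 87 bp
  91–152 → 62 bp
  153–251 → 99 bp
Sorted largest to smallest: 99, 87, 62, 3 bp.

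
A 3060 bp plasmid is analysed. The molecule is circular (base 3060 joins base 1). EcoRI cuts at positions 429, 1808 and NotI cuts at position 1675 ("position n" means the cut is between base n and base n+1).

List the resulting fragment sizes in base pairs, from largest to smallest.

Combined cut positions (sorted): 429, 1675, 1808.
Circular molecule, 3 cuts → 3 fragments:
  1675 − 429 = 1246 bp
  1808 − 1675 = 133 bp
  wrap: 3060 − 1808 + 429 = 1681 bp
Sorted largest to smallest: 1681, 1246, 133 bp.

1681, 1246, 133 bp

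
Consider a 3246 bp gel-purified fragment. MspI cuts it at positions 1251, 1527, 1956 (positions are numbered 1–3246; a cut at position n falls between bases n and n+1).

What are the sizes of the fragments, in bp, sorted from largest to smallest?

1290, 1251, 429, 276 bp

Linear molecule, 3 cuts → 4 fragments:
  1251 − 0 = 1251 bp
  1527 − 1251 = 276 bp
  1956 − 1527 = 429 bp
  3246 − 1956 = 1290 bp
Sorted largest to smallest: 1290, 1251, 429, 276 bp.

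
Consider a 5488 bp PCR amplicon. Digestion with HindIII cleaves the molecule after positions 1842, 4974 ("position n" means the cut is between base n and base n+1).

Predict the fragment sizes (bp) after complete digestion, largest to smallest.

Linear molecule, 2 cuts → 3 fragments:
  1842 − 0 = 1842 bp
  4974 − 1842 = 3132 bp
  5488 − 4974 = 514 bp
Sorted largest to smallest: 3132, 1842, 514 bp.

3132, 1842, 514 bp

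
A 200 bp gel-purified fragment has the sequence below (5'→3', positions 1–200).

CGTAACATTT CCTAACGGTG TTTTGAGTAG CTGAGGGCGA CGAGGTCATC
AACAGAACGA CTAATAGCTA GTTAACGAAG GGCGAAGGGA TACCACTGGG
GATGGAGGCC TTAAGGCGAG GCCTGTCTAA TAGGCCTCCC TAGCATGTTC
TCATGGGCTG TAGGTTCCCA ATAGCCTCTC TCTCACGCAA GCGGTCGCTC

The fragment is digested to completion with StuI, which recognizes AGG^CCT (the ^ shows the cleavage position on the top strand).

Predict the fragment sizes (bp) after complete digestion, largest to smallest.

108, 66, 13, 13 bp

StuI sites (AGGCCT) start at positions 106, 119, 132.
StuI cuts after base 3 of each site, so after positions 108, 121, 134.
Linear molecule, 3 cuts → 4 fragments:
  1–108 → 108 bp
  109–121 → 13 bp
  122–134 → 13 bp
  135–200 → 66 bp
Sorted largest to smallest: 108, 66, 13, 13 bp.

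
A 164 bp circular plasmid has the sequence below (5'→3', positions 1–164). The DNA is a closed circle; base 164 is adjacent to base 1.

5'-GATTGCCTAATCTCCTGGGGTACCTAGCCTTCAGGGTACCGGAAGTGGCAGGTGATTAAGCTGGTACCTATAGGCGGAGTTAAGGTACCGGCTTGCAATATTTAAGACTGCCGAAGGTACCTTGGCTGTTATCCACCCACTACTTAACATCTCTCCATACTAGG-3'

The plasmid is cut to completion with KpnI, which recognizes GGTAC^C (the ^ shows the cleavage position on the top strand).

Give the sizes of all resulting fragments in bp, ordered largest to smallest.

KpnI sites (GGTACC) start at positions 19, 35, 63, 84, 116.
KpnI cuts after base 5 of each site (before the last base), so after positions 23, 39, 67, 88, 120.
Circular molecule, 5 cuts → 5 fragments:
  24–39 → 16 bp
  40–67 → 28 bp
  68–88 → 21 bp
  89–120 → 32 bp
  121–164 then 1–23 → 44 + 23 = 67 bp
Sorted largest to smallest: 67, 32, 28, 21, 16 bp.

67, 32, 28, 21, 16 bp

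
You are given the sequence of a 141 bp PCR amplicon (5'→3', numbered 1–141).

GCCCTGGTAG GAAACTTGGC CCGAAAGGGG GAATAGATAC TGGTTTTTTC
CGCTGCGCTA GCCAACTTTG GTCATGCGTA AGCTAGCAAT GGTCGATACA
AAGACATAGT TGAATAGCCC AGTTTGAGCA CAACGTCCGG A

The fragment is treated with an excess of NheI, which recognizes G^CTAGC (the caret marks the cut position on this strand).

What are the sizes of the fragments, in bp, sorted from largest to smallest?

59, 57, 25 bp

NheI sites (GCTAGC) start at positions 57, 82.
NheI cuts after the first base of each site, so after positions 57, 82.
Linear molecule, 2 cuts → 3 fragments:
  1–57 → 57 bp
  58–82 → 25 bp
  83–141 → 59 bp
Sorted largest to smallest: 59, 57, 25 bp.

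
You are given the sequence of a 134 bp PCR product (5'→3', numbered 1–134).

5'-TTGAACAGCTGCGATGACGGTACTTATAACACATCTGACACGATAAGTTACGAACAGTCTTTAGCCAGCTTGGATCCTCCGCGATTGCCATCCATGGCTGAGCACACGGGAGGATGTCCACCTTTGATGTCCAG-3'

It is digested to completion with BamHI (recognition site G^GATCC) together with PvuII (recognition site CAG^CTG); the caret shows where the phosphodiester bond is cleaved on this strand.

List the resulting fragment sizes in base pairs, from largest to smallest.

64, 62, 8 bp

The BamHI site (GGATCC) starts at position 72.
BamHI cuts after the first base of each site, so after position 72.
The PvuII site (CAGCTG) starts at position 6.
PvuII cuts after base 3 of each site, so after position 8.
Combined cut positions: 8, 72.
Linear molecule, 2 cuts → 3 fragments:
  1–8 → 8 bp
  9–72 → 64 bp
  73–134 → 62 bp
Sorted largest to smallest: 64, 62, 8 bp.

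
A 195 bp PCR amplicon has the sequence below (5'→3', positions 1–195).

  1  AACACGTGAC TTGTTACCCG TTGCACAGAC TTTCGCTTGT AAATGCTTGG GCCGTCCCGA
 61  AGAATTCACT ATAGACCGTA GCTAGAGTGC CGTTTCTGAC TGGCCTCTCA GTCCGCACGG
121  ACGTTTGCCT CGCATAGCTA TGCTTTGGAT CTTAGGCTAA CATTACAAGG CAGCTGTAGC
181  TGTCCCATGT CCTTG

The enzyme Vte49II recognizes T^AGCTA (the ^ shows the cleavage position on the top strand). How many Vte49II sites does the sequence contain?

TAGCTA occurs starting at positions 79, 135.
Vte49II cuts at 2 sites.

2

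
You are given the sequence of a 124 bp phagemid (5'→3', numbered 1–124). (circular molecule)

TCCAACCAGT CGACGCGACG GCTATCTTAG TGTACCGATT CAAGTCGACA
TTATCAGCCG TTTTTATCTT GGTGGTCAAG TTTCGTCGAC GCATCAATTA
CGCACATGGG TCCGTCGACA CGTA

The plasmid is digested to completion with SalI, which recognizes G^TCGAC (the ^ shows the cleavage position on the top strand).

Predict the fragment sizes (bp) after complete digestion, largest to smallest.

SalI sites (GTCGAC) start at positions 9, 44, 85, 114.
SalI cuts after the first base of each site, so after positions 9, 44, 85, 114.
Circular molecule, 4 cuts → 4 fragments:
  10–44 → 35 bp
  45–85 → 41 bp
  86–114 → 29 bp
  115–124 then 1–9 → 10 + 9 = 19 bp
Sorted largest to smallest: 41, 35, 29, 19 bp.

41, 35, 29, 19 bp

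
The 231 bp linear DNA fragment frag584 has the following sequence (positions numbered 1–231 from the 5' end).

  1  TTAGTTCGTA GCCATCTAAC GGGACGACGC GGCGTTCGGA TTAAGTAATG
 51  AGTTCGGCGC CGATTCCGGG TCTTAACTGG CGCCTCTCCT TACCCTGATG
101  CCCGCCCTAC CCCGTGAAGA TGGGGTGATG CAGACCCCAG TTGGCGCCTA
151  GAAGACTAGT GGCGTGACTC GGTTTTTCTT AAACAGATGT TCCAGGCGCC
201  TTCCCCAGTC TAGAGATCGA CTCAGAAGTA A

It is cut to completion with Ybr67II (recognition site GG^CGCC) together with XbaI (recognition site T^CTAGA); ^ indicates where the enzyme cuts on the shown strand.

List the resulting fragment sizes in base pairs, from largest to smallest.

Ybr67II sites (GGCGCC) start at positions 56, 79, 143, 195.
Ybr67II cuts after base 2 of each site, so after positions 57, 80, 144, 196.
The XbaI site (TCTAGA) starts at position 209.
XbaI cuts after the first base of each site, so after position 209.
Combined cut positions: 57, 80, 144, 196, 209.
Linear molecule, 5 cuts → 6 fragments:
  1–57 → 57 bp
  58–80 → 23 bp
  81–144 → 64 bp
  145–196 → 52 bp
  197–209 → 13 bp
  210–231 → 22 bp
Sorted largest to smallest: 64, 57, 52, 23, 22, 13 bp.

64, 57, 52, 23, 22, 13 bp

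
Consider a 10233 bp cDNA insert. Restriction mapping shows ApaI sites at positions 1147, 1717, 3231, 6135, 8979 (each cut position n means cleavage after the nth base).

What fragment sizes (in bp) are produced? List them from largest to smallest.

2904, 2844, 1514, 1254, 1147, 570 bp

Linear molecule, 5 cuts → 6 fragments:
  1147 − 0 = 1147 bp
  1717 − 1147 = 570 bp
  3231 − 1717 = 1514 bp
  6135 − 3231 = 2904 bp
  8979 − 6135 = 2844 bp
  10233 − 8979 = 1254 bp
Sorted largest to smallest: 2904, 2844, 1514, 1254, 1147, 570 bp.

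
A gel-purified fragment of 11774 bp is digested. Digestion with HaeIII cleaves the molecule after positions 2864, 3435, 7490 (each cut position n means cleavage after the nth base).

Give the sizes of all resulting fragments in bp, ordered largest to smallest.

Linear molecule, 3 cuts → 4 fragments:
  2864 − 0 = 2864 bp
  3435 − 2864 = 571 bp
  7490 − 3435 = 4055 bp
  11774 − 7490 = 4284 bp
Sorted largest to smallest: 4284, 4055, 2864, 571 bp.

4284, 4055, 2864, 571 bp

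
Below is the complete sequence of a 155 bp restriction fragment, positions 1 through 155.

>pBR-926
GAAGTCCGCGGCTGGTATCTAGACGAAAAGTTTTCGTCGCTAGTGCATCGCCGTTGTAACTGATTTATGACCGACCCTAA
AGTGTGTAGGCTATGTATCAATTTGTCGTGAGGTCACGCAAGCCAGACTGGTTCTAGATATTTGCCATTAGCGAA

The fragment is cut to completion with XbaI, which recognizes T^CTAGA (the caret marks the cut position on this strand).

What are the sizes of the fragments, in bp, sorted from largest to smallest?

115, 22, 18 bp

XbaI sites (TCTAGA) start at positions 18, 133.
XbaI cuts after the first base of each site, so after positions 18, 133.
Linear molecule, 2 cuts → 3 fragments:
  1–18 → 18 bp
  19–133 → 115 bp
  134–155 → 22 bp
Sorted largest to smallest: 115, 22, 18 bp.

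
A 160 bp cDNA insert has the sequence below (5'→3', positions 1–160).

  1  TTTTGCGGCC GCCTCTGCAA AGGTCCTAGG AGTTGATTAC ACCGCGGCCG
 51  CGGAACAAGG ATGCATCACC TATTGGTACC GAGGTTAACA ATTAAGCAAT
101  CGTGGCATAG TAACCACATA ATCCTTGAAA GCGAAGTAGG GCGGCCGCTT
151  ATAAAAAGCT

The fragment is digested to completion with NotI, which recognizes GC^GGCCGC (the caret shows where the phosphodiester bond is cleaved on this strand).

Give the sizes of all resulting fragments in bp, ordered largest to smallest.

NotI sites (GCGGCCGC) start at positions 5, 44, 141.
NotI cuts after base 2 of each site, so after positions 6, 45, 142.
Linear molecule, 3 cuts → 4 fragments:
  1–6 → 6 bp
  7–45 → 39 bp
  46–142 → 97 bp
  143–160 → 18 bp
Sorted largest to smallest: 97, 39, 18, 6 bp.

97, 39, 18, 6 bp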